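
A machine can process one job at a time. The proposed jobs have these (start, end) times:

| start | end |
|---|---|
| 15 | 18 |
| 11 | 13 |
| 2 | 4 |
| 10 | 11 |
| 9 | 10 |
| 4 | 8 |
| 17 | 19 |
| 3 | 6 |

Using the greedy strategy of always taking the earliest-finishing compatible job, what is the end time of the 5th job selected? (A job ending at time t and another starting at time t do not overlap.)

Greedy by earliest finish: after sorting by end time, pick each interval compatible with the last pick.
By end time: (2,4), (3,6), (4,8), (9,10), (10,11), (11,13), (15,18), (17,19).
Pick (2,4); next start ≥ 4 → (4,8); next start ≥ 8 → (9,10); next start ≥ 10 → (10,11); next start ≥ 11 → (11,13); next start ≥ 13 → (15,18).
Selected: (2,4) (4,8) (9,10) (10,11) (11,13) (15,18)

13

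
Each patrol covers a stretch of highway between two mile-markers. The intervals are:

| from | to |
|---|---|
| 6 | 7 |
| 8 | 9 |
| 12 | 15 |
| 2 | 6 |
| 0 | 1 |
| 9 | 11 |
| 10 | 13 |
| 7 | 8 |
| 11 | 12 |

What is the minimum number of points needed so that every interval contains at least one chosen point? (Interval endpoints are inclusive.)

5

Sort by right endpoint; whenever an interval is uncovered, place a point at its right end.
By right end: [0,1]  [2,6]  [6,7]  [7,8]  [8,9]  [9,11]  [11,12]  [10,13]  [12,15]
[0,1] uncovered → point at 1; [2,6] uncovered → point at 6; [7,8] uncovered → point at 8; [9,11] uncovered → point at 11; [12,15] uncovered → point at 15.
Points: 1, 6, 8, 11, 15 (5 total).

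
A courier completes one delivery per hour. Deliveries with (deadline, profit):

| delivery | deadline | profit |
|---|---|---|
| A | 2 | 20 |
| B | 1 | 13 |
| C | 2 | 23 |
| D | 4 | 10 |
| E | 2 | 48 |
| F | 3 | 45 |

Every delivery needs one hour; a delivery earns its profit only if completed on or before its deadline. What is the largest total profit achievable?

Sort by profit descending; place each in the latest free slot ≤ its deadline.
By profit: E(d2,48), F(d3,45), C(d2,23), A(d2,20), B(d1,13), D(d4,10)
E→slot 2; F→slot 3; C→slot 1; A skipped; B skipped; D→slot 4.
Profit = 23 + 48 + 45 + 10 = 126

126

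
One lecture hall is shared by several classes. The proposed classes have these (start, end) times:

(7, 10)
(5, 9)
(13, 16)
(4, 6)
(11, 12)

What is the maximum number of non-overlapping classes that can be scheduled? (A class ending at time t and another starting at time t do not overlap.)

Sorted by end: (4,6)  (5,9)  (7,10)  (11,12)  (13,16)
take (4,6); take (7,10); take (11,12); take (13,16).
Selected 4 classes.

4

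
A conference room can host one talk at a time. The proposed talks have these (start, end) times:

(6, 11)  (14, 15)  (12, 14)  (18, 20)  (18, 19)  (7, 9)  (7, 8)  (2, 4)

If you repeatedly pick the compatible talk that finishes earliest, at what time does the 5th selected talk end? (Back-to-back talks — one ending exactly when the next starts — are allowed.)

Sort by end time and greedily take each interval whose start is ≥ the last chosen end.
Sorted by end: (2,4)  (7,8)  (7,9)  (6,11)  (12,14)  (14,15)  (18,19)  (18,20)
take (2,4); take (7,8); skip (7,9); take (12,14); take (14,15); take (18,19).
Selected: (2,4) (7,8) (12,14) (14,15) (18,19)

19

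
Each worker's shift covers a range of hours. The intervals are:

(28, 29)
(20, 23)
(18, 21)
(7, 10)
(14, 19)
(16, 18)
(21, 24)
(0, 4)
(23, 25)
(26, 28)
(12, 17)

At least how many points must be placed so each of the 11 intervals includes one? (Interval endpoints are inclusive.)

Process intervals by earliest right end; each time one isn't hit yet, stab at its right endpoint.
Sorted: [0,4] [7,10] [12,17] [16,18] [14,19] [18,21] [20,23] [21,24] [23,25] [26,28] [28,29]
{[0,4]} hit by 4; {[7,10]} hit by 10; {[12,17],[16,18],[14,19]} hit by 17; {[18,21],[20,23],[21,24]} hit by 21; {[23,25]} hit by 25; {[26,28],[28,29]} hit by 28.
Points: 4, 10, 17, 21, 25, 28 (6 total).

6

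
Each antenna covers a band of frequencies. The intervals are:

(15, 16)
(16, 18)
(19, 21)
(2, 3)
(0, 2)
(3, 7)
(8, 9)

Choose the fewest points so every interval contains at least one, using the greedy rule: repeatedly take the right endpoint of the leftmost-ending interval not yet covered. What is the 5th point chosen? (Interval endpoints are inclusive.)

Sorted: [0,2] [2,3] [3,7] [8,9] [15,16] [16,18] [19,21]
{[0,2],[2,3]} hit by 2; {[3,7]} hit by 7; {[8,9]} hit by 9; {[15,16],[16,18]} hit by 16; {[19,21]} hit by 21.
Points: 2, 7, 9, 16, 21 (5 total).

21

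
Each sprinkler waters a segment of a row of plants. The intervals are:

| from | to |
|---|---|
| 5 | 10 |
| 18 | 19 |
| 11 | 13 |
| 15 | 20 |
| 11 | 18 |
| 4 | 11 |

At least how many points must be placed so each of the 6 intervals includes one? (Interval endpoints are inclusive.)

3

Sort by right endpoint; whenever an interval is uncovered, place a point at its right end.
By right end: [5,10]  [4,11]  [11,13]  [11,18]  [18,19]  [15,20]
[5,10] uncovered → point at 10; [11,13] uncovered → point at 13; [18,19] uncovered → point at 19.
Points: 10, 13, 19 (3 total).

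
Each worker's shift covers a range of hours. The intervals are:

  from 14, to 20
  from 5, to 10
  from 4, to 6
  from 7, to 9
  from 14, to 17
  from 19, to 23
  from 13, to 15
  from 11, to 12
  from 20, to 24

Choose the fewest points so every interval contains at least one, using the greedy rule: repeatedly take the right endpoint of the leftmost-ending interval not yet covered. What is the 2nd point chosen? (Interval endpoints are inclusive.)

9

Process intervals by earliest right end; each time one isn't hit yet, stab at its right endpoint.
By right end: [4,6]  [7,9]  [5,10]  [11,12]  [13,15]  [14,17]  [14,20]  [19,23]  [20,24]
[4,6] uncovered → point at 6; [7,9] uncovered → point at 9; [11,12] uncovered → point at 12; [13,15] uncovered → point at 15; [19,23] uncovered → point at 23.
Points: 6, 9, 12, 15, 23 (5 total).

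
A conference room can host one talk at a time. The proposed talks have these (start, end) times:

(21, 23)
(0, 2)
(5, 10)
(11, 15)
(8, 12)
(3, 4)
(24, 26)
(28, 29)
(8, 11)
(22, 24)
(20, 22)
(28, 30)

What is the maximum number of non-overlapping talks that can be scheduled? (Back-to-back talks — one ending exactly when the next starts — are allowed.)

Sort by end time and greedily take each interval whose start is ≥ the last chosen end.
By end time: (0,2), (3,4), (5,10), (8,11), (8,12), (11,15), (20,22), (21,23), (22,24), (24,26), (28,29), (28,30).
Pick (0,2); next start ≥ 2 → (3,4); next start ≥ 4 → (5,10); next start ≥ 10 → (11,15); next start ≥ 15 → (20,22); next start ≥ 22 → (22,24); next start ≥ 24 → (24,26); next start ≥ 26 → (28,29).
Selected 8 talks.

8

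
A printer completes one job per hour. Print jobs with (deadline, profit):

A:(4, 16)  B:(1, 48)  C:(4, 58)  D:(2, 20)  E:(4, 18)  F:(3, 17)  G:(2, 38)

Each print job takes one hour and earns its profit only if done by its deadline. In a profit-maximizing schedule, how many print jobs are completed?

Sort by profit descending; place each in the latest free slot ≤ its deadline.
By profit: C(d4,58), B(d1,48), G(d2,38), D(d2,20), E(d4,18), F(d3,17), A(d4,16)
C→slot 4; B→slot 1; G→slot 2; D skipped; E→slot 3; F skipped; A skipped.
4 of 7 scheduled.

4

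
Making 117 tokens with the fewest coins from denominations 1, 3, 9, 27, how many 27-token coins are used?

Greedy: take as many of the largest coin as possible, then repeat with the remainder.
117 = 4×27 + 1×9
Count of 27: 4

4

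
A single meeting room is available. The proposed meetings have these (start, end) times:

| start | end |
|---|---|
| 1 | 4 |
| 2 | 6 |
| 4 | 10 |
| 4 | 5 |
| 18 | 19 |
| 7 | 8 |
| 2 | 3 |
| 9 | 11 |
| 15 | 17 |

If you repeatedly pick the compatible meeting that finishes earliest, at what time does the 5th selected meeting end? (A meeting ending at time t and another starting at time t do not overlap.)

Greedy by earliest finish: after sorting by end time, pick each interval compatible with the last pick.
Sorted by end: (2,3)  (1,4)  (4,5)  (2,6)  (7,8)  (4,10)  (9,11)  (15,17)  (18,19)
take (2,3); take (4,5); skip (2,6); take (7,8); take (9,11); take (15,17); take (18,19).
Selected: (2,3) (4,5) (7,8) (9,11) (15,17) (18,19)

17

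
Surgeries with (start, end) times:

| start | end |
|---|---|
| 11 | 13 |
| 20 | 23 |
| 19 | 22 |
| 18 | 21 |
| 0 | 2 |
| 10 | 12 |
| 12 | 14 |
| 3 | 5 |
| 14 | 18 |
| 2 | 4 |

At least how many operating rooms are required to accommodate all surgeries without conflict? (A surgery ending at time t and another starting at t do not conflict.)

Count concurrent intervals with a sweep; the peak is the room count.
Events (time:±→running): 0:+→1 2:-→0 2:+→1 3:+→2 4:-→1 5:-→0 10:+→1 11:+→2 12:-→1 12:+→2 13:-→1 14:-→0 14:+→1 18:-→0 18:+→1 19:+→2 20:+→3 … peak 3.

3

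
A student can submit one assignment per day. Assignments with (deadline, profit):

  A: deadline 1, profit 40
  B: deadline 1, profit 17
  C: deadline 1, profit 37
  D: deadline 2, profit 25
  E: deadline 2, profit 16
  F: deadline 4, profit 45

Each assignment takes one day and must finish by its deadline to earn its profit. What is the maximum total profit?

Take jobs in profit order; each goes to the latest open slot no later than its deadline.
By profit: F(d4,45), A(d1,40), C(d1,37), D(d2,25), B(d1,17), E(d2,16)
F→slot 4; A→slot 1; C skipped; D→slot 2; B skipped; E skipped.
Profit = 40 + 25 + 45 = 110

110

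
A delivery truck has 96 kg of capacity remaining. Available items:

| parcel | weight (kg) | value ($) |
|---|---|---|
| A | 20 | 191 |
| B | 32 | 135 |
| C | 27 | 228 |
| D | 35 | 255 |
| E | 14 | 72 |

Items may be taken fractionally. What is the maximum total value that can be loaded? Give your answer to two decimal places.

Sort by value per unit weight and fill in that order.
Ratios (sorted): A 9.55, C 8.44, D 7.29, E 5.14, B 4.22
take A (20 @ 191); take C (27 @ 228); take D (35 @ 255); take E (14 @ 72). Capacity used 96/96.
Total value = 746.00

746.00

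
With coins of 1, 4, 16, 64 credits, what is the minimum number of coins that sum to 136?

136 = 2×64 + 2×4
Total coins = 2 + 2 = 4

4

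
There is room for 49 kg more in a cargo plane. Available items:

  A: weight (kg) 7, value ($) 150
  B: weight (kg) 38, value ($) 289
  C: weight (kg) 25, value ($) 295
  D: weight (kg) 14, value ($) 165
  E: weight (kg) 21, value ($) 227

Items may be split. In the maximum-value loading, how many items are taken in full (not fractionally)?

Sort by value per unit weight and fill in that order.
Order: A (150/7=21.43) > C (295/25=11.80) > D (165/14=11.79) > E (227/21=10.81) > B (289/38=7.61)
Fill: take A (7 @ 150) → take C (25 @ 295) → take D (14 @ 165) → take 3/21 of E → 32.43; 49/49 used.
3 item(s) taken whole; one partial (take 3/21 of E).

3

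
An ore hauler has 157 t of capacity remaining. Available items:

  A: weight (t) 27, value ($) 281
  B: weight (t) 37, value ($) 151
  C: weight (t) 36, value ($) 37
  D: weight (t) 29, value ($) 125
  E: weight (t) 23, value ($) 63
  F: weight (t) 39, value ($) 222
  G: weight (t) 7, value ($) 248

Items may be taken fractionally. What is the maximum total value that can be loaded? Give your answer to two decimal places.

Sort by value per unit weight and fill in that order.
Order: G (248/7=35.43) > A (281/27=10.41) > F (222/39=5.69) > D (125/29=4.31) > B (151/37=4.08) > E (63/23=2.74) > C (37/36=1.03)
Fill: take G (7 @ 248) → take A (27 @ 281) → take F (39 @ 222) → take D (29 @ 125) → take B (37 @ 151) → take 18/23 of E → 49.30; 157/157 used.
Total value = 1076.30

1076.30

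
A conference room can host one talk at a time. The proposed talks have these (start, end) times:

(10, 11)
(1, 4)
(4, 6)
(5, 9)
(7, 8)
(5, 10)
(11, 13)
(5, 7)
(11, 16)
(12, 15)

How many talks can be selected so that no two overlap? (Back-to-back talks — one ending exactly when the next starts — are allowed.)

5

Order by finish time; keep every interval that doesn't clash with the previous kept one.
By end time: (1,4), (4,6), (5,7), (7,8), (5,9), (5,10), (10,11), (11,13), (12,15), (11,16).
Pick (1,4); next start ≥ 4 → (4,6); next start ≥ 6 → (7,8); next start ≥ 8 → (10,11); next start ≥ 11 → (11,13).
Selected 5 talks.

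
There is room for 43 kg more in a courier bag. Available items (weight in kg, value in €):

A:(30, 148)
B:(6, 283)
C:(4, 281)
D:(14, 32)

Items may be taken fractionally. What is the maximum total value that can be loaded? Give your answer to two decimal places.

Sort by value per unit weight and fill in that order.
Order: C (281/4=70.25) > B (283/6=47.17) > A (148/30=4.93) > D (32/14=2.29)
Fill: take C (4 @ 281) → take B (6 @ 283) → take A (30 @ 148) → take 3/14 of D → 6.86; 43/43 used.
Total value = 718.86

718.86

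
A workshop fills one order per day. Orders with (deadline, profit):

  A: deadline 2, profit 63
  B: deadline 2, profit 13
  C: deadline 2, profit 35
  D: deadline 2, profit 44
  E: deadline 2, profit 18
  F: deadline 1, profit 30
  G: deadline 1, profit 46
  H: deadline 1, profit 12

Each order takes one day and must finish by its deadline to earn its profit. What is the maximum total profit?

109

Sort by profit descending; place each in the latest free slot ≤ its deadline.
By profit: A(d2,63), G(d1,46), D(d2,44), C(d2,35), F(d1,30), E(d2,18), B(d2,13), H(d1,12)
A→slot 2; G→slot 1; D skipped; C skipped; F skipped; E skipped; B skipped; H skipped.
Profit = 46 + 63 = 109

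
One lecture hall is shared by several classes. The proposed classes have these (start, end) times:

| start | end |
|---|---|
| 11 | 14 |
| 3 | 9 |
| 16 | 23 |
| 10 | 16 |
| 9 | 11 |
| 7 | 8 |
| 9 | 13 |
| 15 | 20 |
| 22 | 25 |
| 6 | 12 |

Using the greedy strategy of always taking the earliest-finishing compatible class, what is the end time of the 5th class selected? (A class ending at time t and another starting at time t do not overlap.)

25

Order by finish time; keep every interval that doesn't clash with the previous kept one.
By end time: (7,8), (3,9), (9,11), (6,12), (9,13), (11,14), (10,16), (15,20), (16,23), (22,25).
Pick (7,8); next start ≥ 8 → (9,11); next start ≥ 11 → (11,14); next start ≥ 14 → (15,20); next start ≥ 20 → (22,25).
Selected: (7,8) (9,11) (11,14) (15,20) (22,25)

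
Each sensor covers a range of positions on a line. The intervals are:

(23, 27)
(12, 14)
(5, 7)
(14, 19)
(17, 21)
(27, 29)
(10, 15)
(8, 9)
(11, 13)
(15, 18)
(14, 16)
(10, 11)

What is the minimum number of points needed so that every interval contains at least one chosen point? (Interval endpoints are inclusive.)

6

By right end: [5,7]  [8,9]  [10,11]  [11,13]  [12,14]  [10,15]  [14,16]  [15,18]  [14,19]  [17,21]  [23,27]  [27,29]
[5,7] uncovered → point at 7; [8,9] uncovered → point at 9; [10,11] uncovered → point at 11; [12,14] uncovered → point at 14; [15,18] uncovered → point at 18; [23,27] uncovered → point at 27.
Points: 7, 9, 11, 14, 18, 27 (6 total).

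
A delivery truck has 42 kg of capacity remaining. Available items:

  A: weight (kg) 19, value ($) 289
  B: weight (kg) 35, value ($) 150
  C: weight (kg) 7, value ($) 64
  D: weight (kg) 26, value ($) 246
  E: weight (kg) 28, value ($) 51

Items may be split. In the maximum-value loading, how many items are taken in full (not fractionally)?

1

Order: A (289/19=15.21) > D (246/26=9.46) > C (64/7=9.14) > B (150/35=4.29) > E (51/28=1.82)
Fill: take A (19 @ 289) → take 23/26 of D → 217.62; 42/42 used.
1 item(s) taken whole; one partial (take 23/26 of D).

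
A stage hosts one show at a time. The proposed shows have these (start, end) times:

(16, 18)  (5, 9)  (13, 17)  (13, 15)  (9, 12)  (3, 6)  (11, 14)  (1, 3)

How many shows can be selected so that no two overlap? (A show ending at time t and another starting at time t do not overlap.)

By end time: (1,3), (3,6), (5,9), (9,12), (11,14), (13,15), (13,17), (16,18).
Pick (1,3); next start ≥ 3 → (3,6); next start ≥ 6 → (9,12); next start ≥ 12 → (13,15); next start ≥ 15 → (16,18).
Selected 5 shows.

5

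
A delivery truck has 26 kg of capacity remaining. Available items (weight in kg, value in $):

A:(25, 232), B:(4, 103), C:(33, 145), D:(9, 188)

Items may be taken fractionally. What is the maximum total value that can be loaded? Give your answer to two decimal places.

411.64

Greedy by value/weight ratio, highest first.
Ratios (sorted): B 25.75, D 20.89, A 9.28, C 4.39
take B (4 @ 103); take D (9 @ 188); take 13/25 of A → 120.64. Capacity used 26/26.
Total value = 411.64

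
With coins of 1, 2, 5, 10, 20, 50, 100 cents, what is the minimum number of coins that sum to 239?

239 = 2×100 + 1×20 + 1×10 + 1×5 + 2×2
Total coins = 2 + 1 + 1 + 1 + 2 = 7

7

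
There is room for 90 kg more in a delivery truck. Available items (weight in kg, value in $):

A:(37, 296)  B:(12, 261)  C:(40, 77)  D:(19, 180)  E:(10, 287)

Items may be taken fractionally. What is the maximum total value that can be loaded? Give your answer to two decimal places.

Ratios (sorted): E 28.70, B 21.75, D 9.47, A 8.00, C 1.93
take E (10 @ 287); take B (12 @ 261); take D (19 @ 180); take A (37 @ 296); take 12/40 of C → 23.10. Capacity used 90/90.
Total value = 1047.10

1047.10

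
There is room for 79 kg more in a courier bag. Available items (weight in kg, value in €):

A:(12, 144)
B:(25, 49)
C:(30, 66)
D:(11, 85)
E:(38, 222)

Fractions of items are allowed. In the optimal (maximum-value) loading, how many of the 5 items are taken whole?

3

Sort by value per unit weight and fill in that order.
Ratios (sorted): A 12.00, D 7.73, E 5.84, C 2.20, B 1.96
take A (12 @ 144); take D (11 @ 85); take E (38 @ 222); take 18/30 of C → 39.60. Capacity used 79/79.
3 item(s) taken whole; one partial (take 18/30 of C).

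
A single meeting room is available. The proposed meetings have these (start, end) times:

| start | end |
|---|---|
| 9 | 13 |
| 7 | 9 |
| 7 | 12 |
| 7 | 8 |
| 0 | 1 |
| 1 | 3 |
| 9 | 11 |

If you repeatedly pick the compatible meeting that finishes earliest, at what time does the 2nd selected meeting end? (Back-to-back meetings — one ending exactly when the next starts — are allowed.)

Greedy by earliest finish: after sorting by end time, pick each interval compatible with the last pick.
By end time: (0,1), (1,3), (7,8), (7,9), (9,11), (7,12), (9,13).
Pick (0,1); next start ≥ 1 → (1,3); next start ≥ 3 → (7,8); next start ≥ 8 → (9,11).
Selected: (0,1) (1,3) (7,8) (9,11)

3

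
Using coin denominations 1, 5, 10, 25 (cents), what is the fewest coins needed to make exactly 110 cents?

Use the largest denomination that fits, subtract, and repeat.
110 = 4×25 + 1×10
Total coins = 4 + 1 = 5

5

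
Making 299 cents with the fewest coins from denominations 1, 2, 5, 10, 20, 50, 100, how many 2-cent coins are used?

299 − 2×100→99 − 1×50→49 − 2×20→9 − 1×5→4 − 2×2→0
Count of 2: 2

2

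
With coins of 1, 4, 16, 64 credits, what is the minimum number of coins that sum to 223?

10

223 − 3×64→31 − 1×16→15 − 3×4→3 − 3×1→0
Total coins = 3 + 1 + 3 + 3 = 10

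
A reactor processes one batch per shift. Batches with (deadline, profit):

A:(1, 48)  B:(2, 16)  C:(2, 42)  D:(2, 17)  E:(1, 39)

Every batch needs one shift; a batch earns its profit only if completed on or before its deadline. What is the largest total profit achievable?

90

Profit order: A=48 C=42 E=39 D=17 B=16
Assign: A→slot 1, C→slot 2, E skipped, D skipped, B skipped.
Slots: [1:A] [2:C]
Profit = 48 + 42 = 90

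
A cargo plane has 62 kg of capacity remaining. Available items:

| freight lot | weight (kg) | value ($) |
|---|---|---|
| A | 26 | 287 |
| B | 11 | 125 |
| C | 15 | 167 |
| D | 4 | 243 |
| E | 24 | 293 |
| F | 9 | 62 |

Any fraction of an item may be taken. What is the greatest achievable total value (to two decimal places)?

Sort by value per unit weight and fill in that order.
Order: D (243/4=60.75) > E (293/24=12.21) > B (125/11=11.36) > C (167/15=11.13) > A (287/26=11.04) > F (62/9=6.89)
Fill: take D (4 @ 243) → take E (24 @ 293) → take B (11 @ 125) → take C (15 @ 167) → take 8/26 of A → 88.31; 62/62 used.
Total value = 916.31

916.31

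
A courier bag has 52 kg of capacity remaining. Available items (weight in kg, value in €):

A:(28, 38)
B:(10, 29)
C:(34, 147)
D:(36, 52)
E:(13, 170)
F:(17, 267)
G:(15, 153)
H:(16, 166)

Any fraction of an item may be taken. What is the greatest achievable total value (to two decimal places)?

664.20

Ratios (sorted): F 15.71, E 13.08, H 10.38, G 10.20, C 4.32, B 2.90, D 1.44, A 1.36
take F (17 @ 267); take E (13 @ 170); take H (16 @ 166); take 6/15 of G → 61.20. Capacity used 52/52.
Total value = 664.20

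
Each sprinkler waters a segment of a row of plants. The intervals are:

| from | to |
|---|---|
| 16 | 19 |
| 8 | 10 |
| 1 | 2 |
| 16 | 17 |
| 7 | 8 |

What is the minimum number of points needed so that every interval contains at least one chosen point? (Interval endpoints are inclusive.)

3

Process intervals by earliest right end; each time one isn't hit yet, stab at its right endpoint.
By right end: [1,2]  [7,8]  [8,10]  [16,17]  [16,19]
[1,2] uncovered → point at 2; [7,8] uncovered → point at 8; [16,17] uncovered → point at 17.
Points: 2, 8, 17 (3 total).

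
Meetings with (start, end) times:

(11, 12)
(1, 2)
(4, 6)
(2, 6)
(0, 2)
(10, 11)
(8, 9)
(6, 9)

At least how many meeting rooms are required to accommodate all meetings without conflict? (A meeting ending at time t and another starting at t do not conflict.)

2

The answer is the maximum number of intervals overlapping at any instant.
starts: [0, 1, 2, 4, 6, 8, 10, 11]
ends:   [2, 2, 6, 6, 9, 9, 11, 12]
s0→1 s1→2  — peak 2.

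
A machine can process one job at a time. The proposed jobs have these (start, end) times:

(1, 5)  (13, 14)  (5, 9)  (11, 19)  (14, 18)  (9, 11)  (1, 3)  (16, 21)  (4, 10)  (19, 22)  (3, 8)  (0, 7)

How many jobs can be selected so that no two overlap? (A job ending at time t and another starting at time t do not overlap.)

6

Greedy by earliest finish: after sorting by end time, pick each interval compatible with the last pick.
By end time: (1,3), (1,5), (0,7), (3,8), (5,9), (4,10), (9,11), (13,14), (14,18), (11,19), (16,21), (19,22).
Pick (1,3); next start ≥ 3 → (3,8); next start ≥ 8 → (9,11); next start ≥ 11 → (13,14); next start ≥ 14 → (14,18); next start ≥ 18 → (19,22).
Selected 6 jobs.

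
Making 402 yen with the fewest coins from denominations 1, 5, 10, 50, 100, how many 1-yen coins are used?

402 − 4×100→2 − 2×1→0
Count of 1: 2

2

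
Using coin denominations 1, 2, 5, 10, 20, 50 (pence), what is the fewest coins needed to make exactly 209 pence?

Use the largest denomination that fits, subtract, and repeat.
209 − 4×50→9 − 1×5→4 − 2×2→0
Total coins = 4 + 1 + 2 = 7

7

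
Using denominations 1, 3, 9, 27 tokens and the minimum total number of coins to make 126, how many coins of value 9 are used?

2

126 − 4×27→18 − 2×9→0
Count of 9: 2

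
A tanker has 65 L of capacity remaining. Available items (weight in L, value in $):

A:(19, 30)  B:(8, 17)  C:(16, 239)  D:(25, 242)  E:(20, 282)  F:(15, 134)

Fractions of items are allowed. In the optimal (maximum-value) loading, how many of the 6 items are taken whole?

3

Sort by value per unit weight and fill in that order.
Order: C (239/16=14.94) > E (282/20=14.10) > D (242/25=9.68) > F (134/15=8.93) > B (17/8=2.12) > A (30/19=1.58)
Fill: take C (16 @ 239) → take E (20 @ 282) → take D (25 @ 242) → take 4/15 of F → 35.73; 65/65 used.
3 item(s) taken whole; one partial (take 4/15 of F).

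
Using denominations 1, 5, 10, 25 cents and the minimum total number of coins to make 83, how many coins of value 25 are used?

83 = 3×25 + 1×5 + 3×1
Count of 25: 3

3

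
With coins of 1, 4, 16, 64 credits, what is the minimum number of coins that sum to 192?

3

192 − 3×64→0
Total coins = 3 = 3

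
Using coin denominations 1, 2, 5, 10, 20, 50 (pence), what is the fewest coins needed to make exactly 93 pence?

5

Greedy: take as many of the largest coin as possible, then repeat with the remainder.
93 = 1×50 + 2×20 + 1×2 + 1×1
Total coins = 1 + 2 + 1 + 1 = 5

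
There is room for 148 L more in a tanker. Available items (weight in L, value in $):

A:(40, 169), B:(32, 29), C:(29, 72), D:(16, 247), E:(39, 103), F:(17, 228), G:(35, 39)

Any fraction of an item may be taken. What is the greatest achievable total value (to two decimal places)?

826.80

Greedy by value/weight ratio, highest first.
Order: D (247/16=15.44) > F (228/17=13.41) > A (169/40=4.22) > E (103/39=2.64) > C (72/29=2.48) > G (39/35=1.11) > B (29/32=0.91)
Fill: take D (16 @ 247) → take F (17 @ 228) → take A (40 @ 169) → take E (39 @ 103) → take C (29 @ 72) → take 7/35 of G → 7.80; 148/148 used.
Total value = 826.80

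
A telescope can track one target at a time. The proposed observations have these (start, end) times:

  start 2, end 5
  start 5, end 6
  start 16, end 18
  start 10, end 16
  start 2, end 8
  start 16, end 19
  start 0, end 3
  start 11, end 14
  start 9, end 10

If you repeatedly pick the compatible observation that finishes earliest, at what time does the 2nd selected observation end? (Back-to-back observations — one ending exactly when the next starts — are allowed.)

Sort by end time and greedily take each interval whose start is ≥ the last chosen end.
By end time: (0,3), (2,5), (5,6), (2,8), (9,10), (11,14), (10,16), (16,18), (16,19).
Pick (0,3); next start ≥ 3 → (5,6); next start ≥ 6 → (9,10); next start ≥ 10 → (11,14); next start ≥ 14 → (16,18).
Selected: (0,3) (5,6) (9,10) (11,14) (16,18)

6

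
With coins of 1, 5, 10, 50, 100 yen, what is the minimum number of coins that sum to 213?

6

Use the largest denomination that fits, subtract, and repeat.
213 = 2×100 + 1×10 + 3×1
Total coins = 2 + 1 + 3 = 6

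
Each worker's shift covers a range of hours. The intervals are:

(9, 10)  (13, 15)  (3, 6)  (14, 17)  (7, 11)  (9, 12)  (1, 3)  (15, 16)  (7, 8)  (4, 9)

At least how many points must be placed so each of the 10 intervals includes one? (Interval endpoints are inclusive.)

Sorted: [1,3] [3,6] [7,8] [4,9] [9,10] [7,11] [9,12] [13,15] [15,16] [14,17]
{[1,3],[3,6]} hit by 3; {[7,8],[4,9]} hit by 8; {[9,10],[7,11],[9,12]} hit by 10; {[13,15],[15,16],[14,17]} hit by 15.
Points: 3, 8, 10, 15 (4 total).

4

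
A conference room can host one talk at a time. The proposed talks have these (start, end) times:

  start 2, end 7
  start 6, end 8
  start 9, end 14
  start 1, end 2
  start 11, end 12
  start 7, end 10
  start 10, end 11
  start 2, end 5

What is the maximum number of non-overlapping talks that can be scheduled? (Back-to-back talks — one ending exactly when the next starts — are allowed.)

Greedy by earliest finish: after sorting by end time, pick each interval compatible with the last pick.
By end time: (1,2), (2,5), (2,7), (6,8), (7,10), (10,11), (11,12), (9,14).
Pick (1,2); next start ≥ 2 → (2,5); next start ≥ 5 → (6,8); next start ≥ 8 → (10,11); next start ≥ 11 → (11,12).
Selected 5 talks.

5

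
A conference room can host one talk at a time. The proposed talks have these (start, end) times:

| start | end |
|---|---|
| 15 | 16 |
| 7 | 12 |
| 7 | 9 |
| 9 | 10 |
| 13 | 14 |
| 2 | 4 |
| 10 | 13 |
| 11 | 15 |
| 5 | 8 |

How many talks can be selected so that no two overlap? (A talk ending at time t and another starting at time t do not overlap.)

6

Sort by end time and greedily take each interval whose start is ≥ the last chosen end.
Sorted by end: (2,4)  (5,8)  (7,9)  (9,10)  (7,12)  (10,13)  (13,14)  (11,15)  (15,16)
take (2,4); take (5,8); take (9,10); take (10,13); take (13,14); take (15,16).
Selected 6 talks.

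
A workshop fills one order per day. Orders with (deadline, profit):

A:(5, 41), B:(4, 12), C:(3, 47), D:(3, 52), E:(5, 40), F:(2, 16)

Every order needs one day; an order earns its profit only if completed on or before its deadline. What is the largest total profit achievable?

Take jobs in profit order; each goes to the latest open slot no later than its deadline.
By profit: D(d3,52), C(d3,47), A(d5,41), E(d5,40), F(d2,16), B(d4,12)
D→slot 3; C→slot 2; A→slot 5; E→slot 4; F→slot 1; B skipped.
Profit = 16 + 47 + 52 + 40 + 41 = 196

196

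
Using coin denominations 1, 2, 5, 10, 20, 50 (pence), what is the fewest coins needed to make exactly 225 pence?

225 = 4×50 + 1×20 + 1×5
Total coins = 4 + 1 + 1 = 6

6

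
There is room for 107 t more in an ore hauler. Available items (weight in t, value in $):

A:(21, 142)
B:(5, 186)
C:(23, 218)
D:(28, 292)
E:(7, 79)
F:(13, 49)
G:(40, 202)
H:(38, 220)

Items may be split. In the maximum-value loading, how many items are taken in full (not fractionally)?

5

Greedy by value/weight ratio, highest first.
Order: B (186/5=37.20) > E (79/7=11.29) > D (292/28=10.43) > C (218/23=9.48) > A (142/21=6.76) > H (220/38=5.79) > G (202/40=5.05) > F (49/13=3.77)
Fill: take B (5 @ 186) → take E (7 @ 79) → take D (28 @ 292) → take C (23 @ 218) → take A (21 @ 142) → take 23/38 of H → 133.16; 107/107 used.
5 item(s) taken whole; one partial (take 23/38 of H).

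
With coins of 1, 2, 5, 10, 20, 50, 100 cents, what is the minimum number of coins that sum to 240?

Greedy: take as many of the largest coin as possible, then repeat with the remainder.
240 − 2×100→40 − 2×20→0
Total coins = 2 + 2 = 4

4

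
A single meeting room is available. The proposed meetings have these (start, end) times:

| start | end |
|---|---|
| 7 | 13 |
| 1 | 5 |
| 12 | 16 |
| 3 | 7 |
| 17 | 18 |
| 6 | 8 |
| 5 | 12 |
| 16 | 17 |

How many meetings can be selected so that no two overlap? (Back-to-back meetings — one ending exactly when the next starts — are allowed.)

5

By end time: (1,5), (3,7), (6,8), (5,12), (7,13), (12,16), (16,17), (17,18).
Pick (1,5); next start ≥ 5 → (6,8); next start ≥ 8 → (12,16); next start ≥ 16 → (16,17); next start ≥ 17 → (17,18).
Selected 5 meetings.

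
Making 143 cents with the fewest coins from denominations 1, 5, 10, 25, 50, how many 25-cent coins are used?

1

Greedy: take as many of the largest coin as possible, then repeat with the remainder.
143 − 2×50→43 − 1×25→18 − 1×10→8 − 1×5→3 − 3×1→0
Count of 25: 1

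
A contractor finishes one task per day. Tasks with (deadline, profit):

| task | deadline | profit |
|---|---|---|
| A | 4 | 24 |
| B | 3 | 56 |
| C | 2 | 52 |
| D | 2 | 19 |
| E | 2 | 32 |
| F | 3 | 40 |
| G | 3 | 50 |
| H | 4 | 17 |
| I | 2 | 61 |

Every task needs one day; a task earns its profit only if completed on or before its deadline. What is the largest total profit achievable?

193

Profit order: I=61 B=56 C=52 G=50 F=40 E=32 A=24 D=19 H=17
Assign: I→slot 2, B→slot 3, C→slot 1, G skipped, F skipped, E skipped, A→slot 4, D skipped, H skipped.
Slots: [1:C] [2:I] [3:B] [4:A]
Profit = 52 + 61 + 56 + 24 = 193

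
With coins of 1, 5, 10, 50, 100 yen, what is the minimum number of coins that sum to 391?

9

Greedy: take as many of the largest coin as possible, then repeat with the remainder.
391 − 3×100→91 − 1×50→41 − 4×10→1 − 1×1→0
Total coins = 3 + 1 + 4 + 1 = 9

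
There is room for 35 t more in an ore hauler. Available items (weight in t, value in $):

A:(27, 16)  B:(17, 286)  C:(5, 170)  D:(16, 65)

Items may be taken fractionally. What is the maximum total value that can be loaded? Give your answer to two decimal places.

Greedy by value/weight ratio, highest first.
Ratios (sorted): C 34.00, B 16.82, D 4.06, A 0.59
take C (5 @ 170); take B (17 @ 286); take 13/16 of D → 52.81. Capacity used 35/35.
Total value = 508.81

508.81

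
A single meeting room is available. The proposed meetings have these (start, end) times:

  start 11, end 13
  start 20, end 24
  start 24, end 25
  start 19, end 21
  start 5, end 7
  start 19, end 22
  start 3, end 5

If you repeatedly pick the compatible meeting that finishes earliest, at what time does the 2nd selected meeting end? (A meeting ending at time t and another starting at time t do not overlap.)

Sorted by end: (3,5)  (5,7)  (11,13)  (19,21)  (19,22)  (20,24)  (24,25)
take (3,5); take (5,7); take (11,13); take (19,21); take (24,25).
Selected: (3,5) (5,7) (11,13) (19,21) (24,25)

7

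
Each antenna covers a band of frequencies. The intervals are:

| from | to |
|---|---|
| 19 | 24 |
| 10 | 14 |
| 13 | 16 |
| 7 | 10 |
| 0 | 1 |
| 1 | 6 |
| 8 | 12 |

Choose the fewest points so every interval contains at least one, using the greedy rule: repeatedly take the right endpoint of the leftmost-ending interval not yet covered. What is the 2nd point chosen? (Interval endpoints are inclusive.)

Sort by right endpoint; whenever an interval is uncovered, place a point at its right end.
By right end: [0,1]  [1,6]  [7,10]  [8,12]  [10,14]  [13,16]  [19,24]
[0,1] uncovered → point at 1; [7,10] uncovered → point at 10; [13,16] uncovered → point at 16; [19,24] uncovered → point at 24.
Points: 1, 10, 16, 24 (4 total).

10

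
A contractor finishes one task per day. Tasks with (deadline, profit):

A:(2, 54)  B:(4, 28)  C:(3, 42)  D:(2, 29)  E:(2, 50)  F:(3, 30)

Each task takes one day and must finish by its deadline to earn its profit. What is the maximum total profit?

174

Sort by profit descending; place each in the latest free slot ≤ its deadline.
By profit: A(d2,54), E(d2,50), C(d3,42), F(d3,30), D(d2,29), B(d4,28)
A→slot 2; E→slot 1; C→slot 3; F skipped; D skipped; B→slot 4.
Profit = 50 + 54 + 42 + 28 = 174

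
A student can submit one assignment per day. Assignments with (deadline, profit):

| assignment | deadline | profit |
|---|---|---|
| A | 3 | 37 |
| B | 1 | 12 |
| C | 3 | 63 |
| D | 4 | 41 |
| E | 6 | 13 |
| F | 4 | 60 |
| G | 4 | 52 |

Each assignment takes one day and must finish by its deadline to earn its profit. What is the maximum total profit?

229

By profit: C(d3,63), F(d4,60), G(d4,52), D(d4,41), A(d3,37), E(d6,13), B(d1,12)
C→slot 3; F→slot 4; G→slot 2; D→slot 1; A skipped; E→slot 6; B skipped.
Profit = 41 + 52 + 63 + 60 + 13 = 229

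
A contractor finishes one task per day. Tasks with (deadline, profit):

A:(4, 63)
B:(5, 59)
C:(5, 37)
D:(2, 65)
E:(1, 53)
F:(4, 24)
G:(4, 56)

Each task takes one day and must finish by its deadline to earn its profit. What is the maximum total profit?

By profit: D(d2,65), A(d4,63), B(d5,59), G(d4,56), E(d1,53), C(d5,37), F(d4,24)
D→slot 2; A→slot 4; B→slot 5; G→slot 3; E→slot 1; C skipped; F skipped.
Profit = 53 + 65 + 56 + 63 + 59 = 296

296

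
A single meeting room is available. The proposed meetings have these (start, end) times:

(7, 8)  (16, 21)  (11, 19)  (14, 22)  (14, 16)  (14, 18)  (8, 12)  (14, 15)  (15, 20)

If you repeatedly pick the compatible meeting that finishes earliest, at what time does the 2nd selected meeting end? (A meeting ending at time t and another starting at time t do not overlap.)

Greedy by earliest finish: after sorting by end time, pick each interval compatible with the last pick.
By end time: (7,8), (8,12), (14,15), (14,16), (14,18), (11,19), (15,20), (16,21), (14,22).
Pick (7,8); next start ≥ 8 → (8,12); next start ≥ 12 → (14,15); next start ≥ 15 → (15,20).
Selected: (7,8) (8,12) (14,15) (15,20)

12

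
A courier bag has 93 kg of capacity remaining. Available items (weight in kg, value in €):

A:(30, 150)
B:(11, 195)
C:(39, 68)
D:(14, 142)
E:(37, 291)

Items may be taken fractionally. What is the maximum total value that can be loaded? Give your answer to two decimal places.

779.74

Sort by value per unit weight and fill in that order.
Ratios (sorted): B 17.73, D 10.14, E 7.86, A 5.00, C 1.74
take B (11 @ 195); take D (14 @ 142); take E (37 @ 291); take A (30 @ 150); take 1/39 of C → 1.74. Capacity used 93/93.
Total value = 779.74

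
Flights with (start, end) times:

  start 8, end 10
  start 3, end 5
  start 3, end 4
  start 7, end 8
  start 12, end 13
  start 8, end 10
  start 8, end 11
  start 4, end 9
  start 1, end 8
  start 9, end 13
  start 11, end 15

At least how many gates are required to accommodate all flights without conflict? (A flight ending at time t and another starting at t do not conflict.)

4

Events (time:±→running): 1:+→1 3:+→2 3:+→3 4:-→2 4:+→3 5:-→2 7:+→3 8:-→2 8:-→1 8:+→2 8:+→3 8:+→4 … peak 4.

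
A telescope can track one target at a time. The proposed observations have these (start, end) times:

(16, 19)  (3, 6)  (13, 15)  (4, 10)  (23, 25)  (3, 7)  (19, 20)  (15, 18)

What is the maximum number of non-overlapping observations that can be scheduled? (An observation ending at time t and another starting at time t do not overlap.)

5

Sorted by end: (3,6)  (3,7)  (4,10)  (13,15)  (15,18)  (16,19)  (19,20)  (23,25)
take (3,6); skip (4,10); take (13,15); take (15,18); skip (16,19); take (19,20); take (23,25).
Selected 5 observations.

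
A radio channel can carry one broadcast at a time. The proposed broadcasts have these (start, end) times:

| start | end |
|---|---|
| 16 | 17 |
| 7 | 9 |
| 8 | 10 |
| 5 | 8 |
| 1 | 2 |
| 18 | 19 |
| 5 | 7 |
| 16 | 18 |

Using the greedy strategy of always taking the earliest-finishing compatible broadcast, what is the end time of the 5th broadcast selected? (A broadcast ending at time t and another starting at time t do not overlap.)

By end time: (1,2), (5,7), (5,8), (7,9), (8,10), (16,17), (16,18), (18,19).
Pick (1,2); next start ≥ 2 → (5,7); next start ≥ 7 → (7,9); next start ≥ 9 → (16,17); next start ≥ 17 → (18,19).
Selected: (1,2) (5,7) (7,9) (16,17) (18,19)

19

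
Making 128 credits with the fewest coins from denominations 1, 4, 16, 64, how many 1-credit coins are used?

0

128 = 2×64
Count of 1: 0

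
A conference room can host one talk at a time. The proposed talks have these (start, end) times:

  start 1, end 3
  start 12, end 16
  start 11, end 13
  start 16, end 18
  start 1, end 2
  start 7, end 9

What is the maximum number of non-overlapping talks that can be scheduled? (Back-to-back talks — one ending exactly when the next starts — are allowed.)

Greedy by earliest finish: after sorting by end time, pick each interval compatible with the last pick.
Sorted by end: (1,2)  (1,3)  (7,9)  (11,13)  (12,16)  (16,18)
take (1,2); skip (1,3); take (7,9); take (11,13); take (16,18).
Selected 4 talks.

4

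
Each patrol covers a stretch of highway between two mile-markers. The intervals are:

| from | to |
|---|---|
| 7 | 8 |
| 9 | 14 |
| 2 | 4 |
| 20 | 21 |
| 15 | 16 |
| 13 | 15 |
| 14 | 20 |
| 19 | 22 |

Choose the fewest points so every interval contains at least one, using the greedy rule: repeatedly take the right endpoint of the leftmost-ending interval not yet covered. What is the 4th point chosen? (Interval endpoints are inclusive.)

Process intervals by earliest right end; each time one isn't hit yet, stab at its right endpoint.
By right end: [2,4]  [7,8]  [9,14]  [13,15]  [15,16]  [14,20]  [20,21]  [19,22]
[2,4] uncovered → point at 4; [7,8] uncovered → point at 8; [9,14] uncovered → point at 14; [15,16] uncovered → point at 16; [20,21] uncovered → point at 21.
Points: 4, 8, 14, 16, 21 (5 total).

16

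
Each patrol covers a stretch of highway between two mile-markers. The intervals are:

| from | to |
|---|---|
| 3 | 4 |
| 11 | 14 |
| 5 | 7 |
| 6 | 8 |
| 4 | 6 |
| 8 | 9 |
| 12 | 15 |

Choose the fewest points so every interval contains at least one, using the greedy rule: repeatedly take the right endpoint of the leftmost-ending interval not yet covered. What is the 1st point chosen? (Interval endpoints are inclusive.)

Sort by right endpoint; whenever an interval is uncovered, place a point at its right end.
By right end: [3,4]  [4,6]  [5,7]  [6,8]  [8,9]  [11,14]  [12,15]
[3,4] uncovered → point at 4; [5,7] uncovered → point at 7; [8,9] uncovered → point at 9; [11,14] uncovered → point at 14.
Points: 4, 7, 9, 14 (4 total).

4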